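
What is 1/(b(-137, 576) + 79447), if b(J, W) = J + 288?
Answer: 1/79598 ≈ 1.2563e-5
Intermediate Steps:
b(J, W) = 288 + J
1/(b(-137, 576) + 79447) = 1/((288 - 137) + 79447) = 1/(151 + 79447) = 1/79598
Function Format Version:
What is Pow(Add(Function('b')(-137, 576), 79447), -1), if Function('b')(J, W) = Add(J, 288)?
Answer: Rational(1, 79598) ≈ 1.2563e-5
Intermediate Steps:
Function('b')(J, W) = Add(288, J)
Pow(Add(Function('b')(-137, 576), 79447), -1) = Pow(Add(Add(288, -137), 79447), -1) = Pow(Add(151, 79447), -1) = Pow(79598, -1) = Rational(1, 79598)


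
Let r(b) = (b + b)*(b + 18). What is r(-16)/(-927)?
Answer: 64/927 ≈ 0.069040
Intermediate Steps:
r(b) = 2*b*(18 + b) (r(b) = (2*b)*(18 + b) = 2*b*(18 + b))
r(-16)/(-927) = (2*(-16)*(18 - 16))/(-927) = (2*(-16)*2)*(-1/927) = -64*(-1/927) = 64/927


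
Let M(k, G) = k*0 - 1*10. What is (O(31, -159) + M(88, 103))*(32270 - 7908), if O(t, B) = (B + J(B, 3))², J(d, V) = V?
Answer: 592630012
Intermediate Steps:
M(k, G) = -10 (M(k, G) = 0 - 10 = -10)
O(t, B) = (3 + B)² (O(t, B) = (B + 3)² = (3 + B)²)
(O(31, -159) + M(88, 103))*(32270 - 7908) = ((3 - 159)² - 10)*(32270 - 7908) = ((-156)² - 10)*24362 = (24336 - 10)*24362 = 24326*24362 = 592630012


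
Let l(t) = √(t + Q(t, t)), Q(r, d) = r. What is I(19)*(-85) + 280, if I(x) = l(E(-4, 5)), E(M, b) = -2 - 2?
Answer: 280 - 170*I*√2 ≈ 280.0 - 240.42*I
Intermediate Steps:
E(M, b) = -4
l(t) = √2*√t (l(t) = √(t + t) = √(2*t) = √2*√t)
I(x) = 2*I*√2 (I(x) = √2*√(-4) = √2*(2*I) = 2*I*√2)
I(19)*(-85) + 280 = (2*I*√2)*(-85) + 280 = -170*I*√2 + 280 = 280 - 170*I*√2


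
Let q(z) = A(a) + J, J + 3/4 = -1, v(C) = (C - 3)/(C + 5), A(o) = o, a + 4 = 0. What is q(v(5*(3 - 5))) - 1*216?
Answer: -887/4 ≈ -221.75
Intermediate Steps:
a = -4 (a = -4 + 0 = -4)
v(C) = (-3 + C)/(5 + C)
J = -7/4 (J = -¾ - 1 = -7/4 ≈ -1.7500)
q(z) = -23/4 (q(z) = -4 - 7/4 = -23/4)
q(v(5*(3 - 5))) - 1*216 = -23/4 - 1*216 = -23/4 - 216 = -887/4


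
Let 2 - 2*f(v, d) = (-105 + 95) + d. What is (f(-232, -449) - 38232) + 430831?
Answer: 785659/2 ≈ 3.9283e+5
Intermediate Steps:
f(v, d) = 6 - d/2 (f(v, d) = 1 - ((-105 + 95) + d)/2 = 1 - (-10 + d)/2 = 1 + (5 - d/2) = 6 - d/2)
(f(-232, -449) - 38232) + 430831 = ((6 - 1/2*(-449)) - 38232) + 430831 = ((6 + 449/2) - 38232) + 430831 = (461/2 - 38232) + 430831 = -76003/2 + 430831 = 785659/2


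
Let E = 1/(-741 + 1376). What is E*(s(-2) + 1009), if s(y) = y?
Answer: 1007/635 ≈ 1.5858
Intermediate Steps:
E = 1/635 ≈ 0.0015748
E*(s(-2) + 1009) = (-2 + 1009)/635 = (1/635)*1007 = 1007/635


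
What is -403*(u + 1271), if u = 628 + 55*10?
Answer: -986947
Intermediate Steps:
u = 1178 (u = 628 + 550 = 1178)
-403*(u + 1271) = -403*(1178 + 1271) = -403*2449 = -986947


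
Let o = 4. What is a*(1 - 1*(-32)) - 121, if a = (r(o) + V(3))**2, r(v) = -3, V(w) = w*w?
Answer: 1067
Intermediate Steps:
V(w) = w**2
a = 36 (a = (-3 + 3**2)**2 = (-3 + 9)**2 = 6**2 = 36)
a*(1 - 1*(-32)) - 121 = 36*(1 - 1*(-32)) - 121 = 36*(1 + 32) - 121 = 36*33 - 121 = 1188 - 121 = 1067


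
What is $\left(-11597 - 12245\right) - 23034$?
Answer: $-46876$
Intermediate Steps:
$\left(-11597 - 12245\right) - 23034 = -23842 - 23034 = -46876$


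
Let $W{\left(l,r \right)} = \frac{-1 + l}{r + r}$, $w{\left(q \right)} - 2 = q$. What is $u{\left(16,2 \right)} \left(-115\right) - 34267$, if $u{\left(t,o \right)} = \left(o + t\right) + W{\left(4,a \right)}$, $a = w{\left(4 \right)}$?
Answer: $- \frac{145463}{4} \approx -36366.0$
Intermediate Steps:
$w{\left(q \right)} = 2 + q$
$a = 6$ ($a = 2 + 4 = 6$)
$W{\left(l,r \right)} = \frac{-1 + l}{2 r}$
$u{\left(t,o \right)} = \frac{1}{4} + o + t$ ($u{\left(t,o \right)} = \left(o + t\right) + \frac{-1 + 4}{2 \cdot 6} = \left(o + t\right) + \frac{1}{2} \cdot \frac{1}{6} \cdot 3 = \left(o + t\right) + \frac{1}{4} = \frac{1}{4} + o + t$)
$u{\left(16,2 \right)} \left(-115\right) - 34267 = \left(\frac{1}{4} + 2 + 16\right) \left(-115\right) - 34267 = \frac{73}{4} \left(-115\right) - 34267 = - \frac{8395}{4} - 34267 = - \frac{145463}{4}$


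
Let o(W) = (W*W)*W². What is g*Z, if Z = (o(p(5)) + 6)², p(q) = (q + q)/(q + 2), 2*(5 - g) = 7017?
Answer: -42589177774/117649 ≈ -3.6200e+5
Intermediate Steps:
g = -7007/2 (g = 5 - ½*7017 = 5 - 7017/2 = -7007/2 ≈ -3503.5)
p(q) = 2*q/(2 + q) (p(q) = (2*q)/(2 + q) = 2*q/(2 + q))
o(W) = W⁴ (o(W) = W²*W² = W⁴)
Z = 595652836/5764801 (Z = ((2*5/(2 + 5))⁴ + 6)² = ((2*5/7)⁴ + 6)² = ((2*5*(⅐))⁴ + 6)² = ((10/7)⁴ + 6)² = (10000/2401 + 6)² = (24406/2401)² = 595652836/5764801 ≈ 103.33)
g*Z = -7007/2*595652836/5764801 = -42589177774/117649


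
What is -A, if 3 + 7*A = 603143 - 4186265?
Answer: 511875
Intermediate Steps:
A = -511875 (A = -3/7 + (603143 - 4186265)/7 = -3/7 + (1/7)*(-3583122) = -3/7 - 3583122/7 = -511875)
-A = -1*(-511875) = 511875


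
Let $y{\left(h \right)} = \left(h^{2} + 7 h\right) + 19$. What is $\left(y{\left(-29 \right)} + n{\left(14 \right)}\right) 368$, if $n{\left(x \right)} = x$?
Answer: $246928$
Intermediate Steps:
$y{\left(h \right)} = 19 + h^{2} + 7 h$
$\left(y{\left(-29 \right)} + n{\left(14 \right)}\right) 368 = \left(\left(19 + \left(-29\right)^{2} + 7 \left(-29\right)\right) + 14\right) 368 = \left(\left(19 + 841 - 203\right) + 14\right) 368 = \left(657 + 14\right) 368 = 671 \cdot 368 = 246928$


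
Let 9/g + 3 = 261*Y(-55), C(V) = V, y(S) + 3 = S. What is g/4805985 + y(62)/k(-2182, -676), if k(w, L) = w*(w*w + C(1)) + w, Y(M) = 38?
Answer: -301992238093/55004350557397718700 ≈ -5.4903e-9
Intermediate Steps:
y(S) = -3 + S
g = 3/3305 (g = 9/(-3 + 261*38) = 9/(-3 + 9918) = 9/9915 = 9*(1/9915) = 3/3305 ≈ 0.00090772)
k(w, L) = w + w*(1 + w²) (k(w, L) = w*(w*w + 1) + w = w*(w² + 1) + w = w*(1 + w²) + w = w + w*(1 + w²))
g/4805985 + y(62)/k(-2182, -676) = (3/3305)/4805985 + (-3 + 62)/((-2182*(2 + (-2182)²))) = (3/3305)*(1/4805985) + 59/((-2182*(2 + 4761124))) = 1/5294593475 + 59/((-2182*4761126)) = 1/5294593475 + 59/(-10388776932) = 1/5294593475 + 59*(-1/10388776932) = 1/5294593475 - 59/10388776932 = -301992238093/55004350557397718700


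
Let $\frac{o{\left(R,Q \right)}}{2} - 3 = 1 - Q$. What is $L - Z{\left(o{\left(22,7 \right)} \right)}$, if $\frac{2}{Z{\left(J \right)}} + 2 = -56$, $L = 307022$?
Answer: $\frac{8903639}{29} \approx 3.0702 \cdot 10^{5}$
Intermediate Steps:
$o{\left(R,Q \right)} = 8 - 2 Q$ ($o{\left(R,Q \right)} = 6 + 2 \left(1 - Q\right) = 6 - \left(-2 + 2 Q\right) = 8 - 2 Q$)
$Z{\left(J \right)} = - \frac{1}{29}$ ($Z{\left(J \right)} = \frac{2}{-2 - 56} = \frac{2}{-58} = 2 \left(- \frac{1}{58}\right) = - \frac{1}{29}$)
$L - Z{\left(o{\left(22,7 \right)} \right)} = 307022 - - \frac{1}{29} = 307022 + \frac{1}{29} = \frac{8903639}{29}$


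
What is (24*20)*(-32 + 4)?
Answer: -13440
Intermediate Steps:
(24*20)*(-32 + 4) = 480*(-28) = -13440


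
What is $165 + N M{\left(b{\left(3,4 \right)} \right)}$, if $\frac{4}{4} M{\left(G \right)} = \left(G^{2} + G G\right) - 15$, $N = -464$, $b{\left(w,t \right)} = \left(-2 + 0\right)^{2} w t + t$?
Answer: $-2502187$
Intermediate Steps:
$b{\left(w,t \right)} = t + 4 t w$ ($b{\left(w,t \right)} = \left(-2\right)^{2} w t + t = 4 w t + t = 4 t w + t = t + 4 t w$)
$M{\left(G \right)} = -15 + 2 G^{2}$ ($M{\left(G \right)} = \left(G^{2} + G G\right) - 15 = \left(G^{2} + G^{2}\right) - 15 = 2 G^{2} - 15 = -15 + 2 G^{2}$)
$165 + N M{\left(b{\left(3,4 \right)} \right)} = 165 - 464 \left(-15 + 2 \left(4 \left(1 + 4 \cdot 3\right)\right)^{2}\right) = 165 - 464 \left(-15 + 2 \left(4 \left(1 + 12\right)\right)^{2}\right) = 165 - 464 \left(-15 + 2 \left(4 \cdot 13\right)^{2}\right) = 165 - 464 \left(-15 + 2 \cdot 52^{2}\right) = 165 - 464 \left(-15 + 2 \cdot 2704\right) = 165 - 464 \left(-15 + 5408\right) = 165 - 2502352 = -2502187$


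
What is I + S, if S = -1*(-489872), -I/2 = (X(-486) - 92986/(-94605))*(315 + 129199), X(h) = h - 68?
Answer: 1942602700816/13515 ≈ 1.4374e+8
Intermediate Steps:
X(h) = -68 + h
I = 1935982080736/13515 (I = -2*((-68 - 486) - 92986/(-94605))*(315 + 129199) = -2*(-554 - 92986*(-1/94605))*129514 = -2*(-554 + 92986/94605)*129514 = -(-104636368)*129514/94605 = -2*(-967991040368/13515) = 1935982080736/13515 ≈ 1.4325e+8)
S = 489872
I + S = 1935982080736/13515 + 489872 = 1942602700816/13515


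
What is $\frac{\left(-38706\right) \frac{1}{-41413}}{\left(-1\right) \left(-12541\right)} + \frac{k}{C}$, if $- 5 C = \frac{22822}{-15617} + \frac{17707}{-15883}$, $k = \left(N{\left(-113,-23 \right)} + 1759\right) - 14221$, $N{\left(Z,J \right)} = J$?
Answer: $- \frac{229767982957307721043}{9482216353811871} \approx -24231.0$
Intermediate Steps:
$k = -12485$ ($k = \left(-23 + 1759\right) - 14221 = 1736 - 14221 = -12485$)
$C = \frac{18257487}{35434973}$ ($C = - \frac{\frac{22822}{-15617} + \frac{17707}{-15883}}{5} = - \frac{22822 \left(- \frac{1}{15617}\right) + 17707 \left(- \frac{1}{15883}\right)}{5} = - \frac{- \frac{22822}{15617} - \frac{17707}{15883}}{5} = \left(- \frac{1}{5}\right) \left(- \frac{91287435}{35434973}\right) = \frac{18257487}{35434973} \approx 0.51524$)
$\frac{\left(-38706\right) \frac{1}{-41413}}{\left(-1\right) \left(-12541\right)} + \frac{k}{C} = \frac{\left(-38706\right) \frac{1}{-41413}}{\left(-1\right) \left(-12541\right)} - \frac{12485}{\frac{18257487}{35434973}} = \frac{\left(-38706\right) \left(- \frac{1}{41413}\right)}{12541} - \frac{442405637905}{18257487} = \frac{38706}{41413} \cdot \frac{1}{12541} - \frac{442405637905}{18257487} = \frac{38706}{519360433} - \frac{442405637905}{18257487} = - \frac{229767982957307721043}{9482216353811871}$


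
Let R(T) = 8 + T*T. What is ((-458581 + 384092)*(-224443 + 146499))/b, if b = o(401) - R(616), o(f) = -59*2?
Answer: -2902985308/189791 ≈ -15296.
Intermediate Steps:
R(T) = 8 + T²
o(f) = -118
b = -379582 (b = -118 - (8 + 616²) = -118 - (8 + 379456) = -118 - 1*379464 = -118 - 379464 = -379582)
((-458581 + 384092)*(-224443 + 146499))/b = ((-458581 + 384092)*(-224443 + 146499))/(-379582) = -74489*(-77944)*(-1/379582) = 5805970616*(-1/379582) = -2902985308/189791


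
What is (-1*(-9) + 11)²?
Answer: 400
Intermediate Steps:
(-1*(-9) + 11)² = (9 + 11)² = 20² = 400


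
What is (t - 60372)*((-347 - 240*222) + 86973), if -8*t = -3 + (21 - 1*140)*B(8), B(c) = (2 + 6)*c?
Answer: -7925627261/4 ≈ -1.9814e+9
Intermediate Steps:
B(c) = 8*c
t = 7619/8 (t = -(-3 + (21 - 1*140)*(8*8))/8 = -(-3 + (21 - 140)*64)/8 = -(-3 - 119*64)/8 = -(-3 - 7616)/8 = -⅛*(-7619) = 7619/8 ≈ 952.38)
(t - 60372)*((-347 - 240*222) + 86973) = (7619/8 - 60372)*((-347 - 240*222) + 86973) = -475357*((-347 - 53280) + 86973)/8 = -475357*(-53627 + 86973)/8 = -475357/8*33346 = -7925627261/4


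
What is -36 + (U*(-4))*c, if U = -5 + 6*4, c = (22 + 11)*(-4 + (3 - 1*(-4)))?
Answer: -7560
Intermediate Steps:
c = 99 (c = 33*(-4 + (3 + 4)) = 33*(-4 + 7) = 33*3 = 99)
U = 19 (U = -5 + 24 = 19)
-36 + (U*(-4))*c = -36 + (19*(-4))*99 = -36 - 76*99 = -36 - 7524 = -7560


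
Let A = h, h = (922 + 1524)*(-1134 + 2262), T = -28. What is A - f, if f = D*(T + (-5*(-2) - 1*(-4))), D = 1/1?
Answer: 2759102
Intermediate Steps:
D = 1
f = -14 (f = 1*(-28 + (-5*(-2) - 1*(-4))) = 1*(-28 + (10 + 4)) = 1*(-28 + 14) = 1*(-14) = -14)
h = 2759088 (h = 2446*1128 = 2759088)
A = 2759088
A - f = 2759088 - 1*(-14) = 2759088 + 14 = 2759102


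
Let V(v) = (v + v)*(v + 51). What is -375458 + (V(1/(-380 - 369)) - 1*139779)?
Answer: -289048548633/561001 ≈ -5.1524e+5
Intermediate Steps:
V(v) = 2*v*(51 + v) (V(v) = (2*v)*(51 + v) = 2*v*(51 + v))
-375458 + (V(1/(-380 - 369)) - 1*139779) = -375458 + (2*(51 + 1/(-380 - 369))/(-380 - 369) - 1*139779) = -375458 + (2*(51 + 1/(-749))/(-749) - 139779) = -375458 + (2*(-1/749)*(51 - 1/749) - 139779) = -375458 + (2*(-1/749)*(38198/749) - 139779) = -375458 + (-76396/561001 - 139779) = -375458 - 78416235175/561001 = -289048548633/561001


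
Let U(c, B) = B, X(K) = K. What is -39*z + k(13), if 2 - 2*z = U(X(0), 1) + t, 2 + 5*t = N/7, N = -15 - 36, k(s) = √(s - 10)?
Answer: -390/7 + √3 ≈ -53.982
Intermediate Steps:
k(s) = √(-10 + s)
N = -51
t = -13/7 (t = -⅖ + (-51/7)/5 = -⅖ + (-51*⅐)/5 = -⅖ + (⅕)*(-51/7) = -⅖ - 51/35 = -13/7 ≈ -1.8571)
z = 10/7 (z = 1 - (1 - 13/7)/2 = 1 - ½*(-6/7) = 1 + 3/7 = 10/7 ≈ 1.4286)
-39*z + k(13) = -39*10/7 + √(-10 + 13) = -390/7 + √3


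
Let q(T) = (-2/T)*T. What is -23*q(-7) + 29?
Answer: 75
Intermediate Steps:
q(T) = -2
-23*q(-7) + 29 = -23*(-2) + 29 = 46 + 29 = 75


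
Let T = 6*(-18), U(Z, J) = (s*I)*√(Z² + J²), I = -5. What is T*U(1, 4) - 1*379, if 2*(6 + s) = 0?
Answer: -379 - 3240*√17 ≈ -13738.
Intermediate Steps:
s = -6 (s = -6 + (½)*0 = -6 + 0 = -6)
U(Z, J) = 30*√(J² + Z²) (U(Z, J) = (-6*(-5))*√(Z² + J²) = 30*√(J² + Z²))
T = -108
T*U(1, 4) - 1*379 = -3240*√(4² + 1²) - 1*379 = -3240*√(16 + 1) - 379 = -3240*√17 - 379 = -379 - 3240*√17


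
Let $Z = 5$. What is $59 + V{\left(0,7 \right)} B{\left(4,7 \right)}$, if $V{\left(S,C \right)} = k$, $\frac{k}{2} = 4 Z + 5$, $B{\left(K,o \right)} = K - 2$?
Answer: $159$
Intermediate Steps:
$B{\left(K,o \right)} = -2 + K$ ($B{\left(K,o \right)} = K - 2 = -2 + K$)
$k = 50$ ($k = 2 \left(4 \cdot 5 + 5\right) = 2 \left(20 + 5\right) = 2 \cdot 25 = 50$)
$V{\left(S,C \right)} = 50$
$59 + V{\left(0,7 \right)} B{\left(4,7 \right)} = 59 + 50 \left(-2 + 4\right) = 59 + 50 \cdot 2 = 59 + 100 = 159$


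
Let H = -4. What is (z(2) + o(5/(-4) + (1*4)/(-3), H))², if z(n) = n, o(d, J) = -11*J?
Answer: 2116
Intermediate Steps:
(z(2) + o(5/(-4) + (1*4)/(-3), H))² = (2 - 11*(-4))² = (2 + 44)² = 46² = 2116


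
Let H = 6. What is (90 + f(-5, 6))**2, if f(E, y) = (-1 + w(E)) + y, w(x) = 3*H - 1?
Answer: 12544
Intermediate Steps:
w(x) = 17 (w(x) = 3*6 - 1 = 18 - 1 = 17)
f(E, y) = 16 + y (f(E, y) = (-1 + 17) + y = 16 + y)
(90 + f(-5, 6))**2 = (90 + (16 + 6))**2 = (90 + 22)**2 = 112**2 = 12544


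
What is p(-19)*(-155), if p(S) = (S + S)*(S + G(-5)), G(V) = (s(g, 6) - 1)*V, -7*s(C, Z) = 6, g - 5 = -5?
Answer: -400520/7 ≈ -57217.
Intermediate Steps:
g = 0 (g = 5 - 5 = 0)
s(C, Z) = -6/7 (s(C, Z) = -⅐*6 = -6/7)
G(V) = -13*V/7 (G(V) = (-6/7 - 1)*V = -13*V/7)
p(S) = 2*S*(65/7 + S) (p(S) = (S + S)*(S - 13/7*(-5)) = (2*S)*(S + 65/7) = (2*S)*(65/7 + S) = 2*S*(65/7 + S))
p(-19)*(-155) = ((2/7)*(-19)*(65 + 7*(-19)))*(-155) = ((2/7)*(-19)*(65 - 133))*(-155) = ((2/7)*(-19)*(-68))*(-155) = (2584/7)*(-155) = -400520/7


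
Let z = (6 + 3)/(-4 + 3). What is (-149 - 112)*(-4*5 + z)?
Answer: 7569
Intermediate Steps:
z = -9 (z = 9/(-1) = 9*(-1) = -9)
(-149 - 112)*(-4*5 + z) = (-149 - 112)*(-4*5 - 9) = -261*(-20 - 9) = -261*(-29) = 7569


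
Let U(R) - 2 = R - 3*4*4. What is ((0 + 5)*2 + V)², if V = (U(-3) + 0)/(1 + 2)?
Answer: 361/9 ≈ 40.111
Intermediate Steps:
U(R) = -46 + R (U(R) = 2 + (R - 3*4*4) = 2 + (R - 12*4) = 2 + (R - 48) = 2 + (-48 + R) = -46 + R)
V = -49/3 (V = ((-46 - 3) + 0)/(1 + 2) = (-49 + 0)/3 = -49*⅓ = -49/3 ≈ -16.333)
((0 + 5)*2 + V)² = ((0 + 5)*2 - 49/3)² = (5*2 - 49/3)² = (10 - 49/3)² = (-19/3)² = 361/9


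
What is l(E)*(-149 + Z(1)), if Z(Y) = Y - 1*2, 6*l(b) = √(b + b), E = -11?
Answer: -25*I*√22 ≈ -117.26*I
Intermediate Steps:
l(b) = √2*√b/6 (l(b) = √(b + b)/6 = √(2*b)/6 = (√2*√b)/6 = √2*√b/6)
Z(Y) = -2 + Y (Z(Y) = Y - 2 = -2 + Y)
l(E)*(-149 + Z(1)) = (√2*√(-11)/6)*(-149 + (-2 + 1)) = (√2*(I*√11)/6)*(-149 - 1) = (I*√22/6)*(-150) = -25*I*√22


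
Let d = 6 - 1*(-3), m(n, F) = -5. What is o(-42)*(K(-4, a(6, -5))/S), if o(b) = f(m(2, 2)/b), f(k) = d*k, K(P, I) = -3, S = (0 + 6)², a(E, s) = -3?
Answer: -5/56 ≈ -0.089286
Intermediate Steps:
d = 9 (d = 6 + 3 = 9)
S = 36 (S = 6² = 36)
f(k) = 9*k
o(b) = -45/b (o(b) = 9*(-5/b) = -45/b)
o(-42)*(K(-4, a(6, -5))/S) = (-45/(-42))*(-3/36) = (-45*(-1/42))*(-3*1/36) = (15/14)*(-1/12) = -5/56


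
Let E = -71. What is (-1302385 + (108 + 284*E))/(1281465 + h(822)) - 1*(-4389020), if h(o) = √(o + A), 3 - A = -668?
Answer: 7207438667217786575/1642152544732 + 1322441*√1493/1642152544732 ≈ 4.3890e+6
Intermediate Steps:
A = 671 (A = 3 - 1*(-668) = 3 + 668 = 671)
h(o) = √(671 + o) (h(o) = √(o + 671) = √(671 + o))
(-1302385 + (108 + 284*E))/(1281465 + h(822)) - 1*(-4389020) = (-1302385 + (108 + 284*(-71)))/(1281465 + √(671 + 822)) - 1*(-4389020) = (-1302385 + (108 - 20164))/(1281465 + √1493) + 4389020 = (-1302385 - 20056)/(1281465 + √1493) + 4389020 = -1322441/(1281465 + √1493) + 4389020 = 4389020 - 1322441/(1281465 + √1493)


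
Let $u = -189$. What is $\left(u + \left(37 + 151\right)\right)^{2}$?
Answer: $1$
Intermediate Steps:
$\left(u + \left(37 + 151\right)\right)^{2} = \left(-189 + \left(37 + 151\right)\right)^{2} = \left(-189 + 188\right)^{2} = \left(-1\right)^{2} = 1$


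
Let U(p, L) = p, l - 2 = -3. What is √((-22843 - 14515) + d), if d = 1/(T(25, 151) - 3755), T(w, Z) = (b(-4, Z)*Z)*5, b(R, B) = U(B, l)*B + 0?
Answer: I*√110661315075007890/1721100 ≈ 193.28*I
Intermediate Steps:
l = -1 (l = 2 - 3 = -1)
b(R, B) = B² (b(R, B) = B*B + 0 = B² + 0 = B²)
T(w, Z) = 5*Z³ (T(w, Z) = (Z²*Z)*5 = Z³*5 = 5*Z³)
d = 1/17211000 (d = 1/(5*151³ - 3755) = 1/(5*3442951 - 3755) = 1/(17214755 - 3755) = 1/17211000 ≈ 5.8102e-8)
√((-22843 - 14515) + d) = √((-22843 - 14515) + 1/17211000) = √(-37358 + 1/17211000) = √(-642968537999/17211000) = I*√110661315075007890/1721100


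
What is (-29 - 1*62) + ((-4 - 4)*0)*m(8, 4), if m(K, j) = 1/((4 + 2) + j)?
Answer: -91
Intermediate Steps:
m(K, j) = 1/(6 + j)
(-29 - 1*62) + ((-4 - 4)*0)*m(8, 4) = (-29 - 1*62) + ((-4 - 4)*0)/(6 + 4) = (-29 - 62) - 8*0/10 = -91 + 0*(⅒) = -91 + 0 = -91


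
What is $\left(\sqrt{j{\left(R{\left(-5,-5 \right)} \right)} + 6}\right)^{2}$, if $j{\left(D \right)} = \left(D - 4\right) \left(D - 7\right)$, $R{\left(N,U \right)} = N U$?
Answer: $384$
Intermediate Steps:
$j{\left(D \right)} = \left(-7 + D\right) \left(-4 + D\right)$ ($j{\left(D \right)} = \left(-4 + D\right) \left(-7 + D\right) = \left(-7 + D\right) \left(-4 + D\right)$)
$\left(\sqrt{j{\left(R{\left(-5,-5 \right)} \right)} + 6}\right)^{2} = \left(\sqrt{\left(28 + \left(\left(-5\right) \left(-5\right)\right)^{2} - 11 \left(\left(-5\right) \left(-5\right)\right)\right) + 6}\right)^{2} = \left(\sqrt{\left(28 + 25^{2} - 275\right) + 6}\right)^{2} = \left(\sqrt{\left(28 + 625 - 275\right) + 6}\right)^{2} = \left(\sqrt{378 + 6}\right)^{2} = \left(\sqrt{384}\right)^{2} = \left(8 \sqrt{6}\right)^{2} = 384$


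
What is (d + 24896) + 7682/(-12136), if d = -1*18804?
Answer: 36962415/6068 ≈ 6091.4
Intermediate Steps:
d = -18804
(d + 24896) + 7682/(-12136) = (-18804 + 24896) + 7682/(-12136) = 6092 + 7682*(-1/12136) = 6092 - 3841/6068 = 36962415/6068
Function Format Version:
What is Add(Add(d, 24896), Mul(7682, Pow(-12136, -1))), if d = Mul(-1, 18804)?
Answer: Rational(36962415, 6068) ≈ 6091.4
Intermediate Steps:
d = -18804
Add(Add(d, 24896), Mul(7682, Pow(-12136, -1))) = Add(Add(-18804, 24896), Mul(7682, Pow(-12136, -1))) = Add(6092, Mul(7682, Rational(-1, 12136))) = Add(6092, Rational(-3841, 6068)) = Rational(36962415, 6068)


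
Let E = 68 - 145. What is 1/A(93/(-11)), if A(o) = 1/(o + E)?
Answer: -940/11 ≈ -85.455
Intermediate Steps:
E = -77
A(o) = 1/(-77 + o) (A(o) = 1/(o - 77) = 1/(-77 + o))
1/A(93/(-11)) = 1/(1/(-77 + 93/(-11))) = 1/(1/(-77 + 93*(-1/11))) = 1/(1/(-77 - 93/11)) = 1/(1/(-940/11)) = 1/(-11/940) = -940/11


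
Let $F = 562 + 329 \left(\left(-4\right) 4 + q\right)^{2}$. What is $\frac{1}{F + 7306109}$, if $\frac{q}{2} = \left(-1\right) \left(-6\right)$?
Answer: $\frac{1}{7311935} \approx 1.3676 \cdot 10^{-7}$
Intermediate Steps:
$q = 12$ ($q = 2 \left(\left(-1\right) \left(-6\right)\right) = 2 \cdot 6 = 12$)
$F = 5826$ ($F = 562 + 329 \left(\left(-4\right) 4 + 12\right)^{2} = 562 + 329 \left(-16 + 12\right)^{2} = 562 + 329 \left(-4\right)^{2} = 562 + 329 \cdot 16 = 562 + 5264 = 5826$)
$\frac{1}{F + 7306109} = \frac{1}{5826 + 7306109} = \frac{1}{7311935}$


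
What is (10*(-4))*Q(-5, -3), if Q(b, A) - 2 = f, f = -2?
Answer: 0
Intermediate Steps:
Q(b, A) = 0 (Q(b, A) = 2 - 2 = 0)
(10*(-4))*Q(-5, -3) = (10*(-4))*0 = -40*0 = 0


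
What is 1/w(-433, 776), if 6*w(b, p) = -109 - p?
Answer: -2/295 ≈ -0.0067797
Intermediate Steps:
w(b, p) = -109/6 - p/6 (w(b, p) = (-109 - p)/6 = -109/6 - p/6)
1/w(-433, 776) = 1/(-109/6 - 1/6*776) = 1/(-109/6 - 388/3) = 1/(-295/2) = -2/295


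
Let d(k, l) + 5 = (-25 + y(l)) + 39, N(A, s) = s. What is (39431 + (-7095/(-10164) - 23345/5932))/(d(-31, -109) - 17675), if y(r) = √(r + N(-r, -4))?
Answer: -7230686799446/3239782091889 - 4502295641*I*√113/35637603010779 ≈ -2.2318 - 0.001343*I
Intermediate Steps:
y(r) = √(-4 + r) (y(r) = √(r - 4) = √(-4 + r))
d(k, l) = 9 + √(-4 + l) (d(k, l) = -5 + ((-25 + √(-4 + l)) + 39) = -5 + (14 + √(-4 + l)) = 9 + √(-4 + l))
(39431 + (-7095/(-10164) - 23345/5932))/(d(-31, -109) - 17675) = (39431 + (-7095/(-10164) - 23345/5932))/((9 + √(-4 - 109)) - 17675) = (39431 + (-7095*(-1/10164) - 23345*1/5932))/((9 + √(-113)) - 17675) = (39431 + (215/308 - 23345/5932))/((9 + I*√113) - 17675) = (39431 - 369680/114191)/(-17666 + I*√113) = 4502295641/(114191*(-17666 + I*√113))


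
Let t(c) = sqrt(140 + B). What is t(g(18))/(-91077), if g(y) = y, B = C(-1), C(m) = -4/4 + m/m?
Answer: -2*sqrt(35)/91077 ≈ -0.00012991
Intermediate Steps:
C(m) = 0 (C(m) = -4*1/4 + 1 = -1 + 1 = 0)
B = 0
t(c) = 2*sqrt(35) (t(c) = sqrt(140 + 0) = sqrt(140) = 2*sqrt(35))
t(g(18))/(-91077) = (2*sqrt(35))/(-91077) = (2*sqrt(35))*(-1/91077) = -2*sqrt(35)/91077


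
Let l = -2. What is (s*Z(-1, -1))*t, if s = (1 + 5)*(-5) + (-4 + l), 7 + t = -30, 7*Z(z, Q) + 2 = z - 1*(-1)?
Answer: -2664/7 ≈ -380.57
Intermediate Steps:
Z(z, Q) = -⅐ + z/7 (Z(z, Q) = -2/7 + (z - 1*(-1))/7 = -2/7 + (z + 1)/7 = -2/7 + (1 + z)/7 = -2/7 + (⅐ + z/7) = -⅐ + z/7)
t = -37 (t = -7 - 30 = -37)
s = -36 (s = (1 + 5)*(-5) + (-4 - 2) = 6*(-5) - 6 = -30 - 6 = -36)
(s*Z(-1, -1))*t = -36*(-⅐ + (⅐)*(-1))*(-37) = -36*(-⅐ - ⅐)*(-37) = -36*(-2/7)*(-37) = (72/7)*(-37) = -2664/7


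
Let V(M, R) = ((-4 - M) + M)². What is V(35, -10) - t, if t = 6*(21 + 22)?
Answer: -242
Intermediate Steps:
V(M, R) = 16 (V(M, R) = (-4)² = 16)
t = 258 (t = 6*43 = 258)
V(35, -10) - t = 16 - 1*258 = 16 - 258 = -242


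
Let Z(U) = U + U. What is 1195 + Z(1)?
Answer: 1197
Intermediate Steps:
Z(U) = 2*U
1195 + Z(1) = 1195 + 2*1 = 1195 + 2 = 1197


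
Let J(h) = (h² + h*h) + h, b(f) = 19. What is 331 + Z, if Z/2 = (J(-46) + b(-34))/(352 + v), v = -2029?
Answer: 546677/1677 ≈ 325.98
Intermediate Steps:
J(h) = h + 2*h² (J(h) = (h² + h²) + h = 2*h² + h = h + 2*h²)
Z = -8410/1677 (Z = 2*((-46*(1 + 2*(-46)) + 19)/(352 - 2029)) = 2*((-46*(1 - 92) + 19)/(-1677)) = 2*((-46*(-91) + 19)*(-1/1677)) = 2*((4186 + 19)*(-1/1677)) = 2*(4205*(-1/1677)) = 2*(-4205/1677) = -8410/1677 ≈ -5.0149)
331 + Z = 331 - 8410/1677 = 546677/1677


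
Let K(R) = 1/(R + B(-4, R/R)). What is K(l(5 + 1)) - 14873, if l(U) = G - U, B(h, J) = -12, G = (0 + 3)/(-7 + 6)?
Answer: -312334/21 ≈ -14873.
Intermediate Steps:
G = -3 (G = 3/(-1) = 3*(-1) = -3)
l(U) = -3 - U
K(R) = 1/(-12 + R) (K(R) = 1/(R - 12) = 1/(-12 + R))
K(l(5 + 1)) - 14873 = 1/(-12 + (-3 - (5 + 1))) - 14873 = 1/(-12 + (-3 - 1*6)) - 14873 = 1/(-12 + (-3 - 6)) - 14873 = 1/(-12 - 9) - 14873 = 1/(-21) - 14873 = -1/21 - 14873 = -312334/21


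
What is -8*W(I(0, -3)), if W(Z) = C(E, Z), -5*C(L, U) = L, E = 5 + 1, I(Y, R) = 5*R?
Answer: 48/5 ≈ 9.6000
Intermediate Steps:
E = 6
C(L, U) = -L/5
W(Z) = -6/5 (W(Z) = -⅕*6 = -6/5)
-8*W(I(0, -3)) = -8*(-6/5) = 48/5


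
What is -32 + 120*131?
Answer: 15688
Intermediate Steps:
-32 + 120*131 = -32 + 15720 = 15688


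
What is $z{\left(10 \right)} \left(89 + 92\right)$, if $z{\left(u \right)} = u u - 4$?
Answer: $17376$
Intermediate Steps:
$z{\left(u \right)} = -4 + u^{2}$ ($z{\left(u \right)} = u^{2} - 4 = -4 + u^{2}$)
$z{\left(10 \right)} \left(89 + 92\right) = \left(-4 + 10^{2}\right) \left(89 + 92\right) = \left(-4 + 100\right) 181 = 96 \cdot 181 = 17376$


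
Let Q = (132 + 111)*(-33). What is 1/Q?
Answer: -1/8019 ≈ -0.00012470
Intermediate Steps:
Q = -8019 (Q = 243*(-33) = -8019)
1/Q = 1/(-8019) = -1/8019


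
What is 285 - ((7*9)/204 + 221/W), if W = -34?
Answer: 19801/68 ≈ 291.19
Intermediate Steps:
285 - ((7*9)/204 + 221/W) = 285 - ((7*9)/204 + 221/(-34)) = 285 - (63*(1/204) + 221*(-1/34)) = 285 - (21/68 - 13/2) = 285 - 1*(-421/68) = 285 + 421/68 = 19801/68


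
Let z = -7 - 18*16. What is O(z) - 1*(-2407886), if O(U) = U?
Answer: 2407591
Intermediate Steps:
z = -295 (z = -7 - 288 = -295)
O(z) - 1*(-2407886) = -295 - 1*(-2407886) = -295 + 2407886 = 2407591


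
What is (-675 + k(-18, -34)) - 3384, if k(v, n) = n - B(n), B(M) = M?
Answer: -4059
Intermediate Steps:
k(v, n) = 0 (k(v, n) = n - n = 0)
(-675 + k(-18, -34)) - 3384 = (-675 + 0) - 3384 = -675 - 3384 = -4059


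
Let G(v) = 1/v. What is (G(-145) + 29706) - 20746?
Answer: 1299199/145 ≈ 8960.0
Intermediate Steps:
(G(-145) + 29706) - 20746 = (1/(-145) + 29706) - 20746 = (-1/145 + 29706) - 20746 = 4307369/145 - 20746 = 1299199/145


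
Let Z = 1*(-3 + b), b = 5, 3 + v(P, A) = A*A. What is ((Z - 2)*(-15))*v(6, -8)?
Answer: 0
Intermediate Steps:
v(P, A) = -3 + A**2 (v(P, A) = -3 + A*A = -3 + A**2)
Z = 2 (Z = 1*(-3 + 5) = 1*2 = 2)
((Z - 2)*(-15))*v(6, -8) = ((2 - 2)*(-15))*(-3 + (-8)**2) = (0*(-15))*(-3 + 64) = 0*61 = 0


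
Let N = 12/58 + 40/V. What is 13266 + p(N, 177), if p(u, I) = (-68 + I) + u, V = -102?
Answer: 19781351/1479 ≈ 13375.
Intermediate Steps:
N = -274/1479 (N = 12/58 + 40/(-102) = 12*(1/58) + 40*(-1/102) = 6/29 - 20/51 = -274/1479 ≈ -0.18526)
p(u, I) = -68 + I + u
13266 + p(N, 177) = 13266 + (-68 + 177 - 274/1479) = 13266 + 160937/1479 = 19781351/1479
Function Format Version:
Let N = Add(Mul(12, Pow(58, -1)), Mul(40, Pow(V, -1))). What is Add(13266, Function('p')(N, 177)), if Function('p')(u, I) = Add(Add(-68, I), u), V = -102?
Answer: Rational(19781351, 1479) ≈ 13375.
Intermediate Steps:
N = Rational(-274, 1479) (N = Add(Mul(12, Pow(58, -1)), Mul(40, Pow(-102, -1))) = Add(Mul(12, Rational(1, 58)), Mul(40, Rational(-1, 102))) = Add(Rational(6, 29), Rational(-20, 51)) = Rational(-274, 1479) ≈ -0.18526)
Function('p')(u, I) = Add(-68, I, u)
Add(13266, Function('p')(N, 177)) = Add(13266, Add(-68, 177, Rational(-274, 1479))) = Add(13266, Rational(160937, 1479)) = Rational(19781351, 1479)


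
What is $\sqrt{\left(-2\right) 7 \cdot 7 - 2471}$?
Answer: $i \sqrt{2569} \approx 50.685 i$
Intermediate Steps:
$\sqrt{\left(-2\right) 7 \cdot 7 - 2471} = \sqrt{\left(-14\right) 7 - 2471} = \sqrt{-98 - 2471} = \sqrt{-2569} = i \sqrt{2569}$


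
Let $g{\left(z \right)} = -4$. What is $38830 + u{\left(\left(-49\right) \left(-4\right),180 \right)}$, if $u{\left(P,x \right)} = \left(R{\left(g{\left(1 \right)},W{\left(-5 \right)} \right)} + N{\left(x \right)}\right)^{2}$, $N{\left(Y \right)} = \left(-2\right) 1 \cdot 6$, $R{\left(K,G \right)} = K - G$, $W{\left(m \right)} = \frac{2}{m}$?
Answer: $\frac{976834}{25} \approx 39073.0$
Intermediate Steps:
$N{\left(Y \right)} = -12$ ($N{\left(Y \right)} = \left(-2\right) 6 = -12$)
$u{\left(P,x \right)} = \frac{6084}{25}$ ($u{\left(P,x \right)} = \left(\left(-4 - \frac{2}{-5}\right) - 12\right)^{2} = \left(\left(-4 - 2 \left(- \frac{1}{5}\right)\right) - 12\right)^{2} = \left(\left(-4 - - \frac{2}{5}\right) - 12\right)^{2} = \left(\left(-4 + \frac{2}{5}\right) - 12\right)^{2} = \left(- \frac{18}{5} - 12\right)^{2} = \left(- \frac{78}{5}\right)^{2} = \frac{6084}{25}$)
$38830 + u{\left(\left(-49\right) \left(-4\right),180 \right)} = 38830 + \frac{6084}{25} = \frac{976834}{25}$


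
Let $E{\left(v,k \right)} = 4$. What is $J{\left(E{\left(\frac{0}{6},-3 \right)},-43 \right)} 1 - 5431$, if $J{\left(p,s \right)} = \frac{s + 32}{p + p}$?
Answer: $- \frac{43459}{8} \approx -5432.4$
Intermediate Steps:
$J{\left(p,s \right)} = \frac{32 + s}{2 p}$
$J{\left(E{\left(\frac{0}{6},-3 \right)},-43 \right)} 1 - 5431 = \frac{32 - 43}{2 \cdot 4} \cdot 1 - 5431 = \frac{1}{2} \cdot \frac{1}{4} \left(-11\right) 1 - 5431 = \left(- \frac{11}{8}\right) 1 - 5431 = - \frac{11}{8} - 5431 = - \frac{43459}{8}$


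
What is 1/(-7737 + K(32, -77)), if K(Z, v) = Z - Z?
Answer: -1/7737 ≈ -0.00012925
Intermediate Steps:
K(Z, v) = 0
1/(-7737 + K(32, -77)) = 1/(-7737 + 0) = 1/(-7737) = -1/7737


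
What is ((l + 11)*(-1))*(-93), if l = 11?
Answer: 2046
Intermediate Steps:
((l + 11)*(-1))*(-93) = ((11 + 11)*(-1))*(-93) = (22*(-1))*(-93) = -22*(-93) = 2046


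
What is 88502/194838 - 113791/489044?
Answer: 10555280615/47642177436 ≈ 0.22155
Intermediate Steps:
88502/194838 - 113791/489044 = 88502*(1/194838) - 113791*1/489044 = 44251/97419 - 113791/489044 = 10555280615/47642177436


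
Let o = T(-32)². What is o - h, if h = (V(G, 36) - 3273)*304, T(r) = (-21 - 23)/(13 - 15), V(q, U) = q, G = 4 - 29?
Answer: 1003076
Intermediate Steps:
G = -25
T(r) = 22 (T(r) = -44/(-2) = -44*(-½) = 22)
o = 484 (o = 22² = 484)
h = -1002592 (h = (-25 - 3273)*304 = -3298*304 = -1002592)
o - h = 484 - 1*(-1002592) = 484 + 1002592 = 1003076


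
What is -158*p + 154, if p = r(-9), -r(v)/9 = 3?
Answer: 4420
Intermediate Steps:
r(v) = -27 (r(v) = -9*3 = -27)
p = -27
-158*p + 154 = -158*(-27) + 154 = 4266 + 154 = 4420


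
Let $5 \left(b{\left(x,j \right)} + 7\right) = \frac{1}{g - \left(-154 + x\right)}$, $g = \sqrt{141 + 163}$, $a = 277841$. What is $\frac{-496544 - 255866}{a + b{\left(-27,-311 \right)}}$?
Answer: $- \frac{169624404671245550}{62635301280706841} - \frac{15048200 \sqrt{19}}{62635301280706841} \approx -2.7081$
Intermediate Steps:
$g = 4 \sqrt{19}$ ($g = \sqrt{304} = 4 \sqrt{19} \approx 17.436$)
$b{\left(x,j \right)} = -7 + \frac{1}{5 \left(154 - x + 4 \sqrt{19}\right)}$ ($b{\left(x,j \right)} = -7 + \frac{1}{5 \left(4 \sqrt{19} - \left(-154 + x\right)\right)} = -7 + \frac{1}{5 \left(154 - x + 4 \sqrt{19}\right)}$)
$\frac{-496544 - 255866}{a + b{\left(-27,-311 \right)}} = \frac{-496544 - 255866}{277841 + \frac{-5389 - 140 \sqrt{19} + 35 \left(-27\right)}{5 \left(154 - -27 + 4 \sqrt{19}\right)}} = - \frac{752410}{277841 + \frac{-5389 - 140 \sqrt{19} - 945}{5 \left(154 + 27 + 4 \sqrt{19}\right)}} = - \frac{752410}{277841 + \frac{-6334 - 140 \sqrt{19}}{5 \left(181 + 4 \sqrt{19}\right)}}$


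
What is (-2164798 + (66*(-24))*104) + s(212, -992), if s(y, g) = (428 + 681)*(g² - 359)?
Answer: 1088599311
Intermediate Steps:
s(y, g) = -398131 + 1109*g² (s(y, g) = 1109*(-359 + g²) = -398131 + 1109*g²)
(-2164798 + (66*(-24))*104) + s(212, -992) = (-2164798 + (66*(-24))*104) + (-398131 + 1109*(-992)²) = (-2164798 - 1584*104) + (-398131 + 1109*984064) = (-2164798 - 164736) + (-398131 + 1091326976) = -2329534 + 1090928845 = 1088599311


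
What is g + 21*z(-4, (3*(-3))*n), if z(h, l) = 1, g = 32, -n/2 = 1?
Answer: 53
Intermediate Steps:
n = -2 (n = -2*1 = -2)
g + 21*z(-4, (3*(-3))*n) = 32 + 21*1 = 32 + 21 = 53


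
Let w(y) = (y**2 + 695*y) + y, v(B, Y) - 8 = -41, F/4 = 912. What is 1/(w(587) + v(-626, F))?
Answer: 1/753088 ≈ 1.3279e-6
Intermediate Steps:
F = 3648 (F = 4*912 = 3648)
v(B, Y) = -33 (v(B, Y) = 8 - 41 = -33)
w(y) = y**2 + 696*y
1/(w(587) + v(-626, F)) = 1/(587*(696 + 587) - 33) = 1/(587*1283 - 33) = 1/(753121 - 33) = 1/753088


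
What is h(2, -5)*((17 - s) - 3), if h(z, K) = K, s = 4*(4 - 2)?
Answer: -30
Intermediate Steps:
s = 8 (s = 4*2 = 8)
h(2, -5)*((17 - s) - 3) = -5*((17 - 1*8) - 3) = -5*((17 - 8) - 3) = -5*(9 - 3) = -5*6 = -30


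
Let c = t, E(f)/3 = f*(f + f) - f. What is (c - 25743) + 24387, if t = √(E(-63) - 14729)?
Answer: -1356 + √9274 ≈ -1259.7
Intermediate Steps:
E(f) = -3*f + 6*f² (E(f) = 3*(f*(f + f) - f) = 3*(f*(2*f) - f) = 3*(2*f² - f) = 3*(-f + 2*f²) = -3*f + 6*f²)
t = √9274 (t = √(3*(-63)*(-1 + 2*(-63)) - 14729) = √(3*(-63)*(-1 - 126) - 14729) = √(3*(-63)*(-127) - 14729) = √(24003 - 14729) = √9274 ≈ 96.302)
c = √9274 ≈ 96.302
(c - 25743) + 24387 = (√9274 - 25743) + 24387 = (-25743 + √9274) + 24387 = -1356 + √9274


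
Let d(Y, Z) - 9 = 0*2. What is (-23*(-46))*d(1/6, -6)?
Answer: 9522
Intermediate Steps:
d(Y, Z) = 9 (d(Y, Z) = 9 + 0*2 = 9 + 0 = 9)
(-23*(-46))*d(1/6, -6) = -23*(-46)*9 = 1058*9 = 9522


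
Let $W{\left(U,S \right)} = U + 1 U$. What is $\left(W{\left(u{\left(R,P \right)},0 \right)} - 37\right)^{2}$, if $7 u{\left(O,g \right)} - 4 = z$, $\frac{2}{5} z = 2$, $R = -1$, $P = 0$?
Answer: $\frac{58081}{49} \approx 1185.3$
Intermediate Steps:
$z = 5$ ($z = \frac{5}{2} \cdot 2 = 5$)
$u{\left(O,g \right)} = \frac{9}{7}$ ($u{\left(O,g \right)} = \frac{4}{7} + \frac{1}{7} \cdot 5 = \frac{4}{7} + \frac{5}{7} = \frac{9}{7}$)
$W{\left(U,S \right)} = 2 U$ ($W{\left(U,S \right)} = U + U = 2 U$)
$\left(W{\left(u{\left(R,P \right)},0 \right)} - 37\right)^{2} = \left(2 \cdot \frac{9}{7} - 37\right)^{2} = \left(\frac{18}{7} - 37\right)^{2} = \left(- \frac{241}{7}\right)^{2} = \frac{58081}{49}$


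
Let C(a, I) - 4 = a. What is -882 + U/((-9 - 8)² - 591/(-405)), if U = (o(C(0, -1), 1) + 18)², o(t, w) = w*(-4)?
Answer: -8639631/9803 ≈ -881.33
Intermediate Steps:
C(a, I) = 4 + a
o(t, w) = -4*w
U = 196 (U = (-4*1 + 18)² = (-4 + 18)² = 14² = 196)
-882 + U/((-9 - 8)² - 591/(-405)) = -882 + 196/((-9 - 8)² - 591/(-405)) = -882 + 196/((-17)² - 591*(-1/405)) = -882 + 196/(289 + 197/135) = -882 + 196/(39212/135) = -882 + (135/39212)*196 = -882 + 6615/9803 = -8639631/9803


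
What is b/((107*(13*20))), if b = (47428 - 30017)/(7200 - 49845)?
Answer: -17411/1186383900 ≈ -1.4676e-5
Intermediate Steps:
b = -17411/42645 (b = 17411/(-42645) = 17411*(-1/42645) = -17411/42645 ≈ -0.40828)
b/((107*(13*20))) = -17411/(42645*(107*(13*20))) = -17411/(42645*(107*260)) = -17411/42645/27820 = -17411/42645*1/27820 = -17411/1186383900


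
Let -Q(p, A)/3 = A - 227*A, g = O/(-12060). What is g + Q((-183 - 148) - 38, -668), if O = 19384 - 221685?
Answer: -5461819939/12060 ≈ -4.5289e+5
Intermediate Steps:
O = -202301
g = 202301/12060 (g = -202301/(-12060) = -202301*(-1/12060) = 202301/12060 ≈ 16.775)
Q(p, A) = 678*A (Q(p, A) = -3*(A - 227*A) = -(-678)*A = 678*A)
g + Q((-183 - 148) - 38, -668) = 202301/12060 + 678*(-668) = 202301/12060 - 452904 = -5461819939/12060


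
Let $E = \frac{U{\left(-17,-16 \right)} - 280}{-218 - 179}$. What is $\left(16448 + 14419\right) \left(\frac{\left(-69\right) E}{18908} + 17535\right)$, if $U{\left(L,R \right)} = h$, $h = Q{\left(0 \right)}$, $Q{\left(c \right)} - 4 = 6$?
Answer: $\frac{2031450457936005}{3753238} \approx 5.4125 \cdot 10^{8}$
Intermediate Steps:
$Q{\left(c \right)} = 10$ ($Q{\left(c \right)} = 4 + 6 = 10$)
$h = 10$
$U{\left(L,R \right)} = 10$
$E = \frac{270}{397}$ ($E = \frac{10 - 280}{-218 - 179} = - \frac{270}{-397} = \left(-270\right) \left(- \frac{1}{397}\right) = \frac{270}{397} \approx 0.6801$)
$\left(16448 + 14419\right) \left(\frac{\left(-69\right) E}{18908} + 17535\right) = \left(16448 + 14419\right) \left(\frac{\left(-69\right) \frac{270}{397}}{18908} + 17535\right) = 30867 \left(\left(- \frac{18630}{397}\right) \frac{1}{18908} + 17535\right) = 30867 \left(- \frac{9315}{3753238} + 17535\right) = 30867 \cdot \frac{65813019015}{3753238} = \frac{2031450457936005}{3753238}$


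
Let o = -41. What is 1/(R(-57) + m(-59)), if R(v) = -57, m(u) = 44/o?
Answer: -41/2381 ≈ -0.017220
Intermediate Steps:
m(u) = -44/41 (m(u) = 44/(-41) = 44*(-1/41) = -44/41)
1/(R(-57) + m(-59)) = 1/(-57 - 44/41) = 1/(-2381/41) = -41/2381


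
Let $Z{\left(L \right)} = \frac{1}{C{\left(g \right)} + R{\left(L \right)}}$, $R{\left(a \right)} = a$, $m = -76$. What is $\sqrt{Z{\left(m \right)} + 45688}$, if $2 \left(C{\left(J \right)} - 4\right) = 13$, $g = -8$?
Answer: $\frac{3 \sqrt{87116834}}{131} \approx 213.75$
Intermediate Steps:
$C{\left(J \right)} = \frac{21}{2}$ ($C{\left(J \right)} = 4 + \frac{1}{2} \cdot 13 = 4 + \frac{13}{2} = \frac{21}{2}$)
$Z{\left(L \right)} = \frac{1}{\frac{21}{2} + L}$
$\sqrt{Z{\left(m \right)} + 45688} = \sqrt{\frac{2}{21 + 2 \left(-76\right)} + 45688} = \sqrt{\frac{2}{21 - 152} + 45688} = \sqrt{\frac{2}{-131} + 45688} = \sqrt{2 \left(- \frac{1}{131}\right) + 45688} = \sqrt{- \frac{2}{131} + 45688} = \sqrt{\frac{5985126}{131}} = \frac{3 \sqrt{87116834}}{131}$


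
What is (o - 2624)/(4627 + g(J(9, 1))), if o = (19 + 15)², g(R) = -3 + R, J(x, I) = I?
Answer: -1468/4625 ≈ -0.31741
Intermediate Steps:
o = 1156 (o = 34² = 1156)
(o - 2624)/(4627 + g(J(9, 1))) = (1156 - 2624)/(4627 + (-3 + 1)) = -1468/(4627 - 2) = -1468/4625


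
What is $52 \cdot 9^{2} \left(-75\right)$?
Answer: $-315900$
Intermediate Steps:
$52 \cdot 9^{2} \left(-75\right) = 52 \cdot 81 \left(-75\right) = 4212 \left(-75\right) = -315900$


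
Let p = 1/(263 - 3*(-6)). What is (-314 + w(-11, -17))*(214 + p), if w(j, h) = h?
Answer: -19904685/281 ≈ -70835.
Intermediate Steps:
p = 1/281 (p = 1/(263 + 18) = 1/281 ≈ 0.0035587)
(-314 + w(-11, -17))*(214 + p) = (-314 - 17)*(214 + 1/281) = -331*60135/281 = -19904685/281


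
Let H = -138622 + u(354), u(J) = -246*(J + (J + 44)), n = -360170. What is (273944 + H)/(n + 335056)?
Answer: 24835/12557 ≈ 1.9778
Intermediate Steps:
u(J) = -10824 - 492*J (u(J) = -246*(J + (44 + J)) = -246*(44 + 2*J) = -10824 - 492*J)
H = -323614 (H = -138622 + (-10824 - 492*354) = -138622 + (-10824 - 174168) = -138622 - 184992 = -323614)
(273944 + H)/(n + 335056) = (273944 - 323614)/(-360170 + 335056) = -49670/(-25114) = -49670*(-1/25114) = 24835/12557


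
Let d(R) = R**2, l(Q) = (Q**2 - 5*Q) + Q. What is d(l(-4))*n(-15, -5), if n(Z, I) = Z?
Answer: -15360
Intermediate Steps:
l(Q) = Q**2 - 4*Q
d(l(-4))*n(-15, -5) = (-4*(-4 - 4))**2*(-15) = (-4*(-8))**2*(-15) = 32**2*(-15) = 1024*(-15) = -15360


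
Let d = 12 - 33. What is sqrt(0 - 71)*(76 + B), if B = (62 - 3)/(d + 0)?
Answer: 1537*I*sqrt(71)/21 ≈ 616.71*I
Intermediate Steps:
d = -21
B = -59/21 (B = (62 - 3)/(-21 + 0) = 59/(-21) = 59*(-1/21) = -59/21 ≈ -2.8095)
sqrt(0 - 71)*(76 + B) = sqrt(0 - 71)*(76 - 59/21) = sqrt(-71)*(1537/21) = (I*sqrt(71))*(1537/21) = 1537*I*sqrt(71)/21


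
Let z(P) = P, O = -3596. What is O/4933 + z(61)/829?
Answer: -2680171/4089457 ≈ -0.65539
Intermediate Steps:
O/4933 + z(61)/829 = -3596/4933 + 61/829 = -2680171/4089457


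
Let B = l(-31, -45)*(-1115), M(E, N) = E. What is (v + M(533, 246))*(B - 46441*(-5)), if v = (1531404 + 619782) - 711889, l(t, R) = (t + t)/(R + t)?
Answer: 6327494915875/19 ≈ 3.3303e+11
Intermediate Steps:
l(t, R) = 2*t/(R + t) (l(t, R) = (2*t)/(R + t) = 2*t/(R + t))
v = 1439297 (v = 2151186 - 711889 = 1439297)
B = -34565/38 (B = (2*(-31)/(-45 - 31))*(-1115) = (2*(-31)/(-76))*(-1115) = (2*(-31)*(-1/76))*(-1115) = (31/38)*(-1115) = -34565/38 ≈ -909.61)
(v + M(533, 246))*(B - 46441*(-5)) = (1439297 + 533)*(-34565/38 - 46441*(-5)) = 1439830*(-34565/38 + 232205) = 1439830*(8789225/38) = 6327494915875/19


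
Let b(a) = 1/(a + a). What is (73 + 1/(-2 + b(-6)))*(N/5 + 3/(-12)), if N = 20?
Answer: 5439/20 ≈ 271.95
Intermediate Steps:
b(a) = 1/(2*a)
(73 + 1/(-2 + b(-6)))*(N/5 + 3/(-12)) = (73 + 1/(-2 + (½)/(-6)))*(20/5 + 3/(-12)) = (73 + 1/(-2 + (½)*(-⅙)))*(20*(⅕) + 3*(-1/12)) = (73 + 1/(-2 - 1/12))*(4 - ¼) = (73 + 1/(-25/12))*(15/4) = (73 - 12/25)*(15/4) = (1813/25)*(15/4) = 5439/20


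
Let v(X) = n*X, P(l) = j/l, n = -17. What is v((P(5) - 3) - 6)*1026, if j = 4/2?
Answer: 750006/5 ≈ 1.5000e+5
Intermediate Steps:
j = 2 (j = 4*(1/2) = 2)
P(l) = 2/l
v(X) = -17*X
v((P(5) - 3) - 6)*1026 = -17*((2/5 - 3) - 6)*1026 = -17*(-13/5 - 6)*1026 = -17*(-43/5)*1026 = (731/5)*1026 = 750006/5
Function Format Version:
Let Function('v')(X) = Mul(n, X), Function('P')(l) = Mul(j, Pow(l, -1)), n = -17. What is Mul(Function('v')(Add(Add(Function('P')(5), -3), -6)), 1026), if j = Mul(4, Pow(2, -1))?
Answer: Rational(750006, 5) ≈ 1.5000e+5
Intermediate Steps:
j = 2 (j = Mul(4, Rational(1, 2)) = 2)
Function('P')(l) = Mul(2, Pow(l, -1))
Function('v')(X) = Mul(-17, X)
Mul(Function('v')(Add(Add(Function('P')(5), -3), -6)), 1026) = Mul(Mul(-17, Add(Add(Mul(2, Pow(5, -1)), -3), -6)), 1026) = Mul(Mul(-17, Add(Add(Mul(2, Rational(1, 5)), -3), -6)), 1026) = Mul(Mul(-17, Add(Add(Rational(2, 5), -3), -6)), 1026) = Mul(Mul(-17, Add(Rational(-13, 5), -6)), 1026) = Mul(Mul(-17, Rational(-43, 5)), 1026) = Mul(Rational(731, 5), 1026) = Rational(750006, 5)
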